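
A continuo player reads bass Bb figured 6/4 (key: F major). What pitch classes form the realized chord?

Bb, E, G

A fourth above Bb in this key is E.
A sixth above Bb in this key is G.
Together with the bass Bb, this spells E diminished in second inversion.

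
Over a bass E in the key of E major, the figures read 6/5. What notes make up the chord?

E, G#, B, C#

The written figures 6/5 are shorthand for 6/5/3: the 3 is implied.
A third above E in this key is G#.
A fifth above E in this key is B.
A sixth above E in this key is C#.
Together with the bass E, this spells C# minor seventh in first inversion.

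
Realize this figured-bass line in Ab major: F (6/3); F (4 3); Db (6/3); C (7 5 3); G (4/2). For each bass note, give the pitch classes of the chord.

F, Ab, Db | F, Ab, Bb, Db | Db, F, Bb | C, Eb, G, Bb | G, Ab, C, Eb

F (6/3): F, Ab, Db.
F (6/4/3): F, Ab, Bb, Db.
Db (6/3): Db, F, Bb.
C (7/5/3): C, Eb, G, Bb.
G (6/4/2): G, Ab, C, Eb.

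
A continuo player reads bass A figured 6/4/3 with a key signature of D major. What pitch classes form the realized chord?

A, C#, D, F#

A third above A in this key is C#.
A fourth above A in this key is D.
A sixth above A in this key is F#.
Together with the bass A, this spells D major seventh in second inversion.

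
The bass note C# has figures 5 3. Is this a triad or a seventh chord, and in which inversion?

Intervals of 5/3 above the bass form a triad; the bass is the root, so this is root position.

triad, root position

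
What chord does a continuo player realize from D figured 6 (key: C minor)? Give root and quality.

The figures 6 indicate a triad in first inversion.
In first inversion the root lies a sixth above the bass: a sixth above D in C minor is Bb.
The chord tones are D, F, Bb, giving Bb major.

Bb major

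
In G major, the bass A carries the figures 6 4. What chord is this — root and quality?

The figures 6 4 indicate a triad in second inversion.
In second inversion the root lies a fourth above the bass: a fourth above A in G major is D.
The chord tones are A, D, F#, giving D major.

D major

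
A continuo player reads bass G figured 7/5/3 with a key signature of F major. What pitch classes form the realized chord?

G, Bb, D, F

A third above G in this key is Bb.
A fifth above G in this key is D.
A seventh above G in this key is F.
Together with the bass G, this spells G minor seventh in root position.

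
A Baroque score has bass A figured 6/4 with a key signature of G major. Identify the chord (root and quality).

D major

The figures 6/4 indicate a triad in second inversion.
In second inversion the root lies a fourth above the bass: a fourth above A in G major is D.
The chord tones are A, D, F#, giving D major.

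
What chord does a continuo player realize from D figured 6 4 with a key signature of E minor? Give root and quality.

The figures 6 4 indicate a triad in second inversion.
In second inversion the root lies a fourth above the bass: a fourth above D in E minor is G.
The chord tones are D, G, B, giving G major.

G major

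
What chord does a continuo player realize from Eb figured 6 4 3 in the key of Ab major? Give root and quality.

The figures 6 4 3 indicate a seventh chord in second inversion.
In second inversion the root lies a fourth above the bass: a fourth above Eb in Ab major is Ab.
The chord tones are Eb, G, Ab, C, giving Ab major seventh.

Ab major seventh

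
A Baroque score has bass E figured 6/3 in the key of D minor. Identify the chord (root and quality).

C major

The figures 6/3 indicate a triad in first inversion.
In first inversion the root lies a sixth above the bass: a sixth above E in D minor is C.
The chord tones are E, G, C, giving C major.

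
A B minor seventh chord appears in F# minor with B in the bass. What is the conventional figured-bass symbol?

7

B is the root of B minor seventh, so the chord is in root position.
A seventh chord in root position is figured 7/5/3, conventionally abbreviated 7.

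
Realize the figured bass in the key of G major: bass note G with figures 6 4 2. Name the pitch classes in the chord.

A second above G in this key is A.
A fourth above G in this key is C.
A sixth above G in this key is E.
Together with the bass G, this spells A minor seventh in third inversion.

G, A, C, E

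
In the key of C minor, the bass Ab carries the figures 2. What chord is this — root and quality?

The figures 2 indicate a seventh chord in third inversion.
In third inversion the root lies a second above the bass: a second above Ab in C minor is Bb.
The chord tones are Ab, Bb, D, F, giving Bb dominant seventh.

Bb dominant seventh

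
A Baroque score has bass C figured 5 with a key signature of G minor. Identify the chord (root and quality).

The figures 5 indicate a triad in root position.
In root position the bass is the root, so the root is C.
The chord tones are C, Eb, G, giving C minor.

C minor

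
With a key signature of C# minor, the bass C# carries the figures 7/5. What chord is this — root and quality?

The figures 7/5 indicate a seventh chord in root position.
In root position the bass is the root, so the root is C#.
The chord tones are C#, E, G#, B, giving C# minor seventh.

C# minor seventh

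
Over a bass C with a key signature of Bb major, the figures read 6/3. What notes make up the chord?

A third above C in this key is Eb.
A sixth above C in this key is A.
Together with the bass C, this spells A diminished in first inversion.

C, Eb, A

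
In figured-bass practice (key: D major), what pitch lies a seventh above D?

Counting 6 letter steps above D lands on C; in D major, that letter is C#.

C#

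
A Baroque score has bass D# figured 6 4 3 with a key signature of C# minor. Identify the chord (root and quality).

G# minor seventh

The figures 6 4 3 indicate a seventh chord in second inversion.
In second inversion the root lies a fourth above the bass: a fourth above D# in C# minor is G#.
The chord tones are D#, F#, G#, B, giving G# minor seventh.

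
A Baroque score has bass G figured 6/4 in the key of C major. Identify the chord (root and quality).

The figures 6/4 indicate a triad in second inversion.
In second inversion the root lies a fourth above the bass: a fourth above G in C major is C.
The chord tones are G, C, E, giving C major.

C major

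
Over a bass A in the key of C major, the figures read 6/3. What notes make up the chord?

A third above A in this key is C.
A sixth above A in this key is F.
Together with the bass A, this spells F major in first inversion.

A, C, F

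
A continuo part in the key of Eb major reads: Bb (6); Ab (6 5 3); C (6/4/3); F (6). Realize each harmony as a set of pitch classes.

Bb (6/3): Bb, D, G.
Ab (6/5/3): Ab, C, Eb, F.
C (6/4/3): C, Eb, F, Ab.
F (6/3): F, Ab, D.

Bb, D, G | Ab, C, Eb, F | C, Eb, F, Ab | F, Ab, D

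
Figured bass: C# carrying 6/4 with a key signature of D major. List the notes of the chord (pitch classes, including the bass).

A fourth above C# in this key is F#.
A sixth above C# in this key is A.
Together with the bass C#, this spells F# minor in second inversion.

C#, F#, A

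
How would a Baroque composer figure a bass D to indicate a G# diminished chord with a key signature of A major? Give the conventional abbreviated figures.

6/4

D is the fifth of G# diminished, so the chord is in second inversion.
A triad in second inversion is figured 6/4, conventionally abbreviated 6/4.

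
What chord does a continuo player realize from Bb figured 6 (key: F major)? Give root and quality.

G minor

The figures 6 indicate a triad in first inversion.
In first inversion the root lies a sixth above the bass: a sixth above Bb in F major is G.
The chord tones are Bb, D, G, giving G minor.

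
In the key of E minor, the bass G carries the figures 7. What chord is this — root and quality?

The figures 7 indicate a seventh chord in root position.
In root position the bass is the root, so the root is G.
The chord tones are G, B, D, F#, giving G major seventh.

G major seventh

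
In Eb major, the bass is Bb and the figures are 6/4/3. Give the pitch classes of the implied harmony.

A third above Bb in this key is D.
A fourth above Bb in this key is Eb.
A sixth above Bb in this key is G.
Together with the bass Bb, this spells Eb major seventh in second inversion.

Bb, D, Eb, G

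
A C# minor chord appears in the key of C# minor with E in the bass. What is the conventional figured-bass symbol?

6

E is the third of C# minor, so the chord is in first inversion.
A triad in first inversion is figured 6/3, conventionally abbreviated 6.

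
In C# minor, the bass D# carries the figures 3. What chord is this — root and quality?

The figures 3 indicate a triad in root position.
In root position the bass is the root, so the root is D#.
The chord tones are D#, F#, A, giving D# diminished.

D# diminished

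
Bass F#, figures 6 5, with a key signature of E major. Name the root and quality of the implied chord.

D# half-diminished seventh

The figures 6 5 indicate a seventh chord in first inversion.
In first inversion the root lies a sixth above the bass: a sixth above F# in E major is D#.
The chord tones are F#, A, C#, D#, giving D# half-diminished seventh.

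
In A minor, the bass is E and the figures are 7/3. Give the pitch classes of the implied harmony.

E, G, B, D

The written figures 7/3 are shorthand for 7/5/3: the 5 is implied.
A third above E in this key is G.
A fifth above E in this key is B.
A seventh above E in this key is D.
Together with the bass E, this spells E minor seventh in root position.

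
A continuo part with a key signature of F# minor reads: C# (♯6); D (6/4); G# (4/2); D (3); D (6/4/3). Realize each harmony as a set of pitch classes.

C# (#6/3): C#, E, A#.
D (6/4): D, G#, B.
G# (6/4/2): G#, A, C#, E.
D (5/3): D, F#, A.
D (6/4/3): D, F#, G#, B.

C#, E, A# | D, G#, B | G#, A, C#, E | D, F#, A | D, F#, G#, B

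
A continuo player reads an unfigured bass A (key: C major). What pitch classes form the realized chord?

An unfigured bass implies 5/3.
A third above A in this key is C.
A fifth above A in this key is E.
Together with the bass A, this spells A minor in root position.

A, C, E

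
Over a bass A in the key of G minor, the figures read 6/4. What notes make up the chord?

A, D, F

A fourth above A in this key is D.
A sixth above A in this key is F.
Together with the bass A, this spells D minor in second inversion.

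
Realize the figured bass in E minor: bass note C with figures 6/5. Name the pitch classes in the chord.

The written figures 6/5 are shorthand for 6/5/3: the 3 is implied.
A third above C in this key is E.
A fifth above C in this key is G.
A sixth above C in this key is A.
Together with the bass C, this spells A minor seventh in first inversion.

C, E, G, A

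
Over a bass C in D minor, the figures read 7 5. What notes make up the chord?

C, E, G, Bb

The written figures 7 5 are shorthand for 7/5/3: the 3 is implied.
A third above C in this key is E.
A fifth above C in this key is G.
A seventh above C in this key is Bb.
Together with the bass C, this spells C dominant seventh in root position.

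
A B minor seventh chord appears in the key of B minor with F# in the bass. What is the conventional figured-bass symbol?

4/3

F# is the fifth of B minor seventh, so the chord is in second inversion.
A seventh chord in second inversion is figured 6/4/3, conventionally abbreviated 4/3.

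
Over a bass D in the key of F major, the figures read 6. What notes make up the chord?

D, F, Bb

The written figures 6 are shorthand for 6/3: the 3 is implied.
A third above D in this key is F.
A sixth above D in this key is Bb.
Together with the bass D, this spells Bb major in first inversion.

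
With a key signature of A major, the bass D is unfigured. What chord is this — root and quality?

An unfigured bass indicates a triad in root position.
In root position the bass is the root, so the root is D.
The chord tones are D, F#, A, giving D major.

D major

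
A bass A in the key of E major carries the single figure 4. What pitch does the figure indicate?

Counting 3 letter steps above A lands on D; in E major, that letter is D#.

D#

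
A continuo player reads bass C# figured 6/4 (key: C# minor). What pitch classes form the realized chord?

A fourth above C# in this key is F#.
A sixth above C# in this key is A.
Together with the bass C#, this spells F# minor in second inversion.

C#, F#, A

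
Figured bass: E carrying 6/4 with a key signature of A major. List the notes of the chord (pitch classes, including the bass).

E, A, C#

A fourth above E in this key is A.
A sixth above E in this key is C#.
Together with the bass E, this spells A major in second inversion.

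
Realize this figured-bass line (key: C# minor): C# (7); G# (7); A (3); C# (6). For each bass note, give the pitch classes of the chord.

C#, E, G#, B | G#, B, D#, F# | A, C#, E | C#, E, A

C# (7/5/3): C#, E, G#, B.
G# (7/5/3): G#, B, D#, F#.
A (5/3): A, C#, E.
C# (6/3): C#, E, A.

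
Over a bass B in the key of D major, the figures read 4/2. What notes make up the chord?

The written figures 4/2 are shorthand for 6/4/2: the 6 is implied.
A second above B in this key is C#.
A fourth above B in this key is E.
A sixth above B in this key is G.
Together with the bass B, this spells C# half-diminished seventh in third inversion.

B, C#, E, G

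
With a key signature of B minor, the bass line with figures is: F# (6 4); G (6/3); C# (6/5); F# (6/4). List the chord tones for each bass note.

F#, B, D | G, B, E | C#, E, G, A | F#, B, D

F# (6/4): F#, B, D.
G (6/3): G, B, E.
C# (6/5/3): C#, E, G, A.
F# (6/4): F#, B, D.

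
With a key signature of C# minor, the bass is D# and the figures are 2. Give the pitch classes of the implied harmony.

The written figures 2 are shorthand for 6/4/2: the 6/4 are implied.
A second above D# in this key is E.
A fourth above D# in this key is G#.
A sixth above D# in this key is B.
Together with the bass D#, this spells E major seventh in third inversion.

D#, E, G#, B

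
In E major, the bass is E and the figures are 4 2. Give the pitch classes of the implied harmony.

E, F#, A, C#

The written figures 4 2 are shorthand for 6/4/2: the 6 is implied.
A second above E in this key is F#.
A fourth above E in this key is A.
A sixth above E in this key is C#.
Together with the bass E, this spells F# minor seventh in third inversion.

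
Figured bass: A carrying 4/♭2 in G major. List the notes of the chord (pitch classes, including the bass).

A, Bb, D, F#

The written figures 4/♭2 are shorthand for 6/4/2: the 6 is implied.
A second above A in this key is B, lowered to Bb by the flat.
A fourth above A in this key is D.
A sixth above A in this key is F#.
Together with the bass A, this spells Bb augmented major seventh in third inversion.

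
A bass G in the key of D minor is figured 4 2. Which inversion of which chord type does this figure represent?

4 2 is shorthand for 6/4/2.
Intervals of 6/4/2 above the bass form a seventh chord; the bass is the seventh, so this is third inversion.

seventh chord, third inversion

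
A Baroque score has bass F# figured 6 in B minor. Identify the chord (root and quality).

D major

The figures 6 indicate a triad in first inversion.
In first inversion the root lies a sixth above the bass: a sixth above F# in B minor is D.
The chord tones are F#, A, D, giving D major.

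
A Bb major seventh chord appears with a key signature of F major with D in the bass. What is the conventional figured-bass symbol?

D is the third of Bb major seventh, so the chord is in first inversion.
A seventh chord in first inversion is figured 6/5/3, conventionally abbreviated 6/5.

6/5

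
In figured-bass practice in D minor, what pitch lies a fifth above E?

Counting 4 letter steps above E lands on B; in D minor, that letter is Bb.

Bb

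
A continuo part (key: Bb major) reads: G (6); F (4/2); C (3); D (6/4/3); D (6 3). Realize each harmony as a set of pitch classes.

G, Bb, Eb | F, G, Bb, D | C, Eb, G | D, F, G, Bb | D, F, Bb

G (6/3): G, Bb, Eb.
F (6/4/2): F, G, Bb, D.
C (5/3): C, Eb, G.
D (6/4/3): D, F, G, Bb.
D (6/3): D, F, Bb.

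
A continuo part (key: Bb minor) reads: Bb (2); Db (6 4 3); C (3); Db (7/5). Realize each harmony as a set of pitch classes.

Bb (6/4/2): Bb, C, Eb, Gb.
Db (6/4/3): Db, F, Gb, Bb.
C (5/3): C, Eb, Gb.
Db (7/5/3): Db, F, Ab, C.

Bb, C, Eb, Gb | Db, F, Gb, Bb | C, Eb, Gb | Db, F, Ab, C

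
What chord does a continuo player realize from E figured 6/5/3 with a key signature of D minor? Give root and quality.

C dominant seventh

The figures 6/5/3 indicate a seventh chord in first inversion.
In first inversion the root lies a sixth above the bass: a sixth above E in D minor is C.
The chord tones are E, G, Bb, C, giving C dominant seventh.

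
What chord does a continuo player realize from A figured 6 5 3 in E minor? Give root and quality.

The figures 6 5 3 indicate a seventh chord in first inversion.
In first inversion the root lies a sixth above the bass: a sixth above A in E minor is F#.
The chord tones are A, C, E, F#, giving F# half-diminished seventh.

F# half-diminished seventh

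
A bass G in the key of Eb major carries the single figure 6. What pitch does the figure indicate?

Counting 5 letter steps above G lands on E; in Eb major, that letter is Eb.

Eb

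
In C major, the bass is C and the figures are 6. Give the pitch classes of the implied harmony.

C, E, A

The written figures 6 are shorthand for 6/3: the 3 is implied.
A third above C in this key is E.
A sixth above C in this key is A.
Together with the bass C, this spells A minor in first inversion.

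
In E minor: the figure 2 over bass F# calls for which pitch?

G

Counting 1 letter step above F# lands on G; in E minor, that letter is G.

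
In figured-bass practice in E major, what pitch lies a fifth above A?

Counting 4 letter steps above A lands on E; in E major, that letter is E.

E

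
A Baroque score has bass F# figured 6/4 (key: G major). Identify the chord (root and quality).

B minor

The figures 6/4 indicate a triad in second inversion.
In second inversion the root lies a fourth above the bass: a fourth above F# in G major is B.
The chord tones are F#, B, D, giving B minor.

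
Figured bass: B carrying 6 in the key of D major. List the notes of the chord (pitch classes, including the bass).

The written figures 6 are shorthand for 6/3: the 3 is implied.
A third above B in this key is D.
A sixth above B in this key is G.
Together with the bass B, this spells G major in first inversion.

B, D, G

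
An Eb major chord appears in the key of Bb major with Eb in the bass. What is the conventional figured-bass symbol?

no figures

Eb is the root of Eb major, so the chord is in root position.
A triad in root position is figured 5/3, conventionally abbreviated (no figures — root-position triad).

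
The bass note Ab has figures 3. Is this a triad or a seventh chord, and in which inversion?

triad, root position

3 is shorthand for 5/3.
Intervals of 5/3 above the bass form a triad; the bass is the root, so this is root position.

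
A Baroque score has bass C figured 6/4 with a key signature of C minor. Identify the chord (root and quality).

The figures 6/4 indicate a triad in second inversion.
In second inversion the root lies a fourth above the bass: a fourth above C in C minor is F.
The chord tones are C, F, Ab, giving F minor.

F minor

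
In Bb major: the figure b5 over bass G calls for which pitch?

Db

Counting 4 letter steps above G lands on D; in Bb major, that letter is D.
The b5 figure lowers it a semitone, giving Db.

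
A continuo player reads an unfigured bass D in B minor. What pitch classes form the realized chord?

D, F#, A

An unfigured bass implies 5/3.
A third above D in this key is F#.
A fifth above D in this key is A.
Together with the bass D, this spells D major in root position.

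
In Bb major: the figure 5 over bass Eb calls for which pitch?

Bb

Counting 4 letter steps above Eb lands on B; in Bb major, that letter is Bb.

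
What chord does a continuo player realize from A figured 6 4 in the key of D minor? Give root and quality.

The figures 6 4 indicate a triad in second inversion.
In second inversion the root lies a fourth above the bass: a fourth above A in D minor is D.
The chord tones are A, D, F, giving D minor.

D minor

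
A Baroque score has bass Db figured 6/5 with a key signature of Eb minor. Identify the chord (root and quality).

The figures 6/5 indicate a seventh chord in first inversion.
In first inversion the root lies a sixth above the bass: a sixth above Db in Eb minor is Bb.
The chord tones are Db, F, Ab, Bb, giving Bb minor seventh.

Bb minor seventh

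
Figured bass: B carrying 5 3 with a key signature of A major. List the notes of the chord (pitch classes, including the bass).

B, D, F#

A third above B in this key is D.
A fifth above B in this key is F#.
Together with the bass B, this spells B minor in root position.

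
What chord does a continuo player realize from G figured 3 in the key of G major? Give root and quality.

The figures 3 indicate a triad in root position.
In root position the bass is the root, so the root is G.
The chord tones are G, B, D, giving G major.

G major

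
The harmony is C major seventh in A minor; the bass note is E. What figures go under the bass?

E is the third of C major seventh, so the chord is in first inversion.
A seventh chord in first inversion is figured 6/5/3, conventionally abbreviated 6/5.

6/5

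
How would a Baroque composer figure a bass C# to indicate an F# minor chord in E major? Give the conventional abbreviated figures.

6/4

C# is the fifth of F# minor, so the chord is in second inversion.
A triad in second inversion is figured 6/4, conventionally abbreviated 6/4.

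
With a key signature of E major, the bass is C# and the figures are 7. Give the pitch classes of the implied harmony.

C#, E, G#, B

The written figures 7 are shorthand for 7/5/3: the 5/3 are implied.
A third above C# in this key is E.
A fifth above C# in this key is G#.
A seventh above C# in this key is B.
Together with the bass C#, this spells C# minor seventh in root position.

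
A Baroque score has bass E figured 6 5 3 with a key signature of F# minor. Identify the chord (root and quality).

The figures 6 5 3 indicate a seventh chord in first inversion.
In first inversion the root lies a sixth above the bass: a sixth above E in F# minor is C#.
The chord tones are E, G#, B, C#, giving C# minor seventh.

C# minor seventh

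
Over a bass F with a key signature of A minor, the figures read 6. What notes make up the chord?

F, A, D

The written figures 6 are shorthand for 6/3: the 3 is implied.
A third above F in this key is A.
A sixth above F in this key is D.
Together with the bass F, this spells D minor in first inversion.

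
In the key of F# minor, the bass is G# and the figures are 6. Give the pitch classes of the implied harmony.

G#, B, E

The written figures 6 are shorthand for 6/3: the 3 is implied.
A third above G# in this key is B.
A sixth above G# in this key is E.
Together with the bass G#, this spells E major in first inversion.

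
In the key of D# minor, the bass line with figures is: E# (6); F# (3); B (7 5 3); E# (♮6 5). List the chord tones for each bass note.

E#, G#, C# | F#, A#, C# | B, D#, F#, A# | E#, G#, B, C

E# (6/3): E#, G#, C#.
F# (5/3): F#, A#, C#.
B (7/5/3): B, D#, F#, A#.
E# (♮6/5/3): E#, G#, B, C.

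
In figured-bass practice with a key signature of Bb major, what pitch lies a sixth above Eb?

C

Counting 5 letter steps above Eb lands on C; in Bb major, that letter is C.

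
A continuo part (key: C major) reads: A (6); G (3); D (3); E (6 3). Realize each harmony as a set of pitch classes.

A, C, F | G, B, D | D, F, A | E, G, C

A (6/3): A, C, F.
G (5/3): G, B, D.
D (5/3): D, F, A.
E (6/3): E, G, C.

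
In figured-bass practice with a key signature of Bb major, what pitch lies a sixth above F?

Counting 5 letter steps above F lands on D; in Bb major, that letter is D.

D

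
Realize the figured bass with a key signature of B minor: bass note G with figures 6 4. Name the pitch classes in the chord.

A fourth above G in this key is C#.
A sixth above G in this key is E.
Together with the bass G, this spells C# diminished in second inversion.

G, C#, E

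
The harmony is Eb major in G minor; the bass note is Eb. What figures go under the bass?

no figures

Eb is the root of Eb major, so the chord is in root position.
A triad in root position is figured 5/3, conventionally abbreviated (no figures — root-position triad).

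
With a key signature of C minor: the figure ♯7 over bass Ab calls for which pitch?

Counting 6 letter steps above Ab lands on G; in C minor, that letter is G.
The #7 figure raises it a semitone, giving G#.

G#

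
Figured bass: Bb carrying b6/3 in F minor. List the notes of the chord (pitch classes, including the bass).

A third above Bb in this key is Db.
A sixth above Bb in this key is G, lowered to Gb by the flat.
Together with the bass Bb, this spells Gb major in first inversion.

Bb, Db, Gb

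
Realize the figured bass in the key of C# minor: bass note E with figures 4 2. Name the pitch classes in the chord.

The written figures 4 2 are shorthand for 6/4/2: the 6 is implied.
A second above E in this key is F#.
A fourth above E in this key is A.
A sixth above E in this key is C#.
Together with the bass E, this spells F# minor seventh in third inversion.

E, F#, A, C#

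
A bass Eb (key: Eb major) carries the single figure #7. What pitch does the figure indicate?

D#

Counting 6 letter steps above Eb lands on D; in Eb major, that letter is D.
The #7 figure raises it a semitone, giving D#.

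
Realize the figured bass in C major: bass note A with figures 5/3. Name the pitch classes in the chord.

A third above A in this key is C.
A fifth above A in this key is E.
Together with the bass A, this spells A minor in root position.

A, C, E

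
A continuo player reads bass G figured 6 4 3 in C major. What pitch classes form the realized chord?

A third above G in this key is B.
A fourth above G in this key is C.
A sixth above G in this key is E.
Together with the bass G, this spells C major seventh in second inversion.

G, B, C, E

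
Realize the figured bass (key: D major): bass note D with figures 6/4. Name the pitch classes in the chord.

D, G, B

A fourth above D in this key is G.
A sixth above D in this key is B.
Together with the bass D, this spells G major in second inversion.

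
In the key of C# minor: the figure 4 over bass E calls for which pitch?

Counting 3 letter steps above E lands on A; in C# minor, that letter is A.

A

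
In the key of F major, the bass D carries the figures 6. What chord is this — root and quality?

The figures 6 indicate a triad in first inversion.
In first inversion the root lies a sixth above the bass: a sixth above D in F major is Bb.
The chord tones are D, F, Bb, giving Bb major.

Bb major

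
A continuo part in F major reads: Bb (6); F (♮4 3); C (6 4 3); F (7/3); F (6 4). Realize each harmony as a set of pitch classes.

Bb (6/3): Bb, D, G.
F (6/♮4/3): F, A, B, D.
C (6/4/3): C, E, F, A.
F (7/5/3): F, A, C, E.
F (6/4): F, Bb, D.

Bb, D, G | F, A, B, D | C, E, F, A | F, A, C, E | F, Bb, D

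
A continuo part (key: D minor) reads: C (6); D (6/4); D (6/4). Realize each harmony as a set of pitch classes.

C, E, A | D, G, Bb | D, G, Bb

C (6/3): C, E, A.
D (6/4): D, G, Bb.
D (6/4): D, G, Bb.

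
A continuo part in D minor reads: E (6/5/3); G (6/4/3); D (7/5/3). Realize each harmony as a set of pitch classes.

E (6/5/3): E, G, Bb, C.
G (6/4/3): G, Bb, C, E.
D (7/5/3): D, F, A, C.

E, G, Bb, C | G, Bb, C, E | D, F, A, C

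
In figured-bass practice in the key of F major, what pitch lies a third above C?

E

Counting 2 letter steps above C lands on E; in F major, that letter is E.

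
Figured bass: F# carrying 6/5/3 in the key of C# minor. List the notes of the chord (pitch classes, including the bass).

F#, A, C#, D#

A third above F# in this key is A.
A fifth above F# in this key is C#.
A sixth above F# in this key is D#.
Together with the bass F#, this spells D# half-diminished seventh in first inversion.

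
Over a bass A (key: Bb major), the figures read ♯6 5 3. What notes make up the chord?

A, C, Eb, F#

A third above A in this key is C.
A fifth above A in this key is Eb.
A sixth above A in this key is F, raised to F# by the sharp.
Together with the bass A, this spells F# diminished seventh in first inversion.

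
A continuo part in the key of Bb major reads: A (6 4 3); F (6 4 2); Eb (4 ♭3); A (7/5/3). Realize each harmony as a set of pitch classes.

A, C, D, F | F, G, Bb, D | Eb, Gb, A, C | A, C, Eb, G

A (6/4/3): A, C, D, F.
F (6/4/2): F, G, Bb, D.
Eb (6/4/b3): Eb, Gb, A, C.
A (7/5/3): A, C, Eb, G.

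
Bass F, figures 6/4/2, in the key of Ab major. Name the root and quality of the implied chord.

G half-diminished seventh

The figures 6/4/2 indicate a seventh chord in third inversion.
In third inversion the root lies a second above the bass: a second above F in Ab major is G.
The chord tones are F, G, Bb, Db, giving G half-diminished seventh.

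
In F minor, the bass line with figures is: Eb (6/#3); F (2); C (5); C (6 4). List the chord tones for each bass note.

Eb (6/#3): Eb, G#, C.
F (6/4/2): F, G, Bb, Db.
C (5/3): C, Eb, G.
C (6/4): C, F, Ab.

Eb, G#, C | F, G, Bb, Db | C, Eb, G | C, F, Ab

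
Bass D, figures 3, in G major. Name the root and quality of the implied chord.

The figures 3 indicate a triad in root position.
In root position the bass is the root, so the root is D.
The chord tones are D, F#, A, giving D major.

D major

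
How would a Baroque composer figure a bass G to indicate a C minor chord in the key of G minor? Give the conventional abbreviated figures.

6/4

G is the fifth of C minor, so the chord is in second inversion.
A triad in second inversion is figured 6/4, conventionally abbreviated 6/4.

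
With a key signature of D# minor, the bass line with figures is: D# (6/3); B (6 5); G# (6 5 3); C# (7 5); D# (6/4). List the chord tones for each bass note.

D#, F#, B | B, D#, F#, G# | G#, B, D#, E# | C#, E#, G#, B | D#, G#, B

D# (6/3): D#, F#, B.
B (6/5/3): B, D#, F#, G#.
G# (6/5/3): G#, B, D#, E#.
C# (7/5/3): C#, E#, G#, B.
D# (6/4): D#, G#, B.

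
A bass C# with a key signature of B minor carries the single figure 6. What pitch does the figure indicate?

A

Counting 5 letter steps above C# lands on A; in B minor, that letter is A.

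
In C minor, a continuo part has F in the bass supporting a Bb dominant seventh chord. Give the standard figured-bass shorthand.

4/3

F is the fifth of Bb dominant seventh, so the chord is in second inversion.
A seventh chord in second inversion is figured 6/4/3, conventionally abbreviated 4/3.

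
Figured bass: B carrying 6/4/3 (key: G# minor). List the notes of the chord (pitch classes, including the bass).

B, D#, E, G#

A third above B in this key is D#.
A fourth above B in this key is E.
A sixth above B in this key is G#.
Together with the bass B, this spells E major seventh in second inversion.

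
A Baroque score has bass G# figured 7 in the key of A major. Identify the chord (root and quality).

G# half-diminished seventh

The figures 7 indicate a seventh chord in root position.
In root position the bass is the root, so the root is G#.
The chord tones are G#, B, D, F#, giving G# half-diminished seventh.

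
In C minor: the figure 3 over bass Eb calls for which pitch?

G

Counting 2 letter steps above Eb lands on G; in C minor, that letter is G.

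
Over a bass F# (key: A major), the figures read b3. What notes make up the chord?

F#, Ab, C#

The written figures b3 are shorthand for 5/3: the 5 is implied.
A third above F# in this key is A, lowered to Ab by the flat.
A fifth above F# in this key is C#.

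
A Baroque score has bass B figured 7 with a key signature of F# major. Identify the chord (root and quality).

The figures 7 indicate a seventh chord in root position.
In root position the bass is the root, so the root is B.
The chord tones are B, D#, F#, A#, giving B major seventh.

B major seventh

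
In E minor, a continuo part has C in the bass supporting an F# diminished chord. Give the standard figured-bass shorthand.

C is the fifth of F# diminished, so the chord is in second inversion.
A triad in second inversion is figured 6/4, conventionally abbreviated 6/4.

6/4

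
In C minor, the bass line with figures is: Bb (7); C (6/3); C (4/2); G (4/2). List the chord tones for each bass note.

Bb (7/5/3): Bb, D, F, Ab.
C (6/3): C, Eb, Ab.
C (6/4/2): C, D, F, Ab.
G (6/4/2): G, Ab, C, Eb.

Bb, D, F, Ab | C, Eb, Ab | C, D, F, Ab | G, Ab, C, Eb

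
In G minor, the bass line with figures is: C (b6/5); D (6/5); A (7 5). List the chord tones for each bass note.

C, Eb, G, Ab | D, F, A, Bb | A, C, Eb, G

C (b6/5/3): C, Eb, G, Ab.
D (6/5/3): D, F, A, Bb.
A (7/5/3): A, C, Eb, G.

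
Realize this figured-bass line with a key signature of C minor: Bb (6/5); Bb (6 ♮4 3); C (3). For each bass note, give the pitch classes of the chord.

Bb (6/5/3): Bb, D, F, G.
Bb (6/♮4/3): Bb, D, E, G.
C (5/3): C, Eb, G.

Bb, D, F, G | Bb, D, E, G | C, Eb, G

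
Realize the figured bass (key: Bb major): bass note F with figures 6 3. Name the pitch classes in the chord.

A third above F in this key is A.
A sixth above F in this key is D.
Together with the bass F, this spells D minor in first inversion.

F, A, D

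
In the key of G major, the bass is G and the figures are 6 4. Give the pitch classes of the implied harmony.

A fourth above G in this key is C.
A sixth above G in this key is E.
Together with the bass G, this spells C major in second inversion.

G, C, E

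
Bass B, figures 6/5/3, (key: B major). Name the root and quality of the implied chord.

G# minor seventh

The figures 6/5/3 indicate a seventh chord in first inversion.
In first inversion the root lies a sixth above the bass: a sixth above B in B major is G#.
The chord tones are B, D#, F#, G#, giving G# minor seventh.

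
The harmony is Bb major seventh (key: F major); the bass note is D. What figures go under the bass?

6/5

D is the third of Bb major seventh, so the chord is in first inversion.
A seventh chord in first inversion is figured 6/5/3, conventionally abbreviated 6/5.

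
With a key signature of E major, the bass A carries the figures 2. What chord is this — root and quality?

The figures 2 indicate a seventh chord in third inversion.
In third inversion the root lies a second above the bass: a second above A in E major is B.
The chord tones are A, B, D#, F#, giving B dominant seventh.

B dominant seventh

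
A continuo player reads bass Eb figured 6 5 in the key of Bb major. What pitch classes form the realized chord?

Eb, G, Bb, C

The written figures 6 5 are shorthand for 6/5/3: the 3 is implied.
A third above Eb in this key is G.
A fifth above Eb in this key is Bb.
A sixth above Eb in this key is C.
Together with the bass Eb, this spells C minor seventh in first inversion.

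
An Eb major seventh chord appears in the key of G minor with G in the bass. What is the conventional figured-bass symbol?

G is the third of Eb major seventh, so the chord is in first inversion.
A seventh chord in first inversion is figured 6/5/3, conventionally abbreviated 6/5.

6/5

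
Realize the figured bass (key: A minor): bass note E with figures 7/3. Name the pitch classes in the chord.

E, G, B, D

The written figures 7/3 are shorthand for 7/5/3: the 5 is implied.
A third above E in this key is G.
A fifth above E in this key is B.
A seventh above E in this key is D.
Together with the bass E, this spells E minor seventh in root position.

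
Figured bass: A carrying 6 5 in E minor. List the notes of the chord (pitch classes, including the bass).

The written figures 6 5 are shorthand for 6/5/3: the 3 is implied.
A third above A in this key is C.
A fifth above A in this key is E.
A sixth above A in this key is F#.
Together with the bass A, this spells F# half-diminished seventh in first inversion.

A, C, E, F#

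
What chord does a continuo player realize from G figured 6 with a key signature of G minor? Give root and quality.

The figures 6 indicate a triad in first inversion.
In first inversion the root lies a sixth above the bass: a sixth above G in G minor is Eb.
The chord tones are G, Bb, Eb, giving Eb major.

Eb major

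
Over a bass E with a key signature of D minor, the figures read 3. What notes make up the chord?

The written figures 3 are shorthand for 5/3: the 5 is implied.
A third above E in this key is G.
A fifth above E in this key is Bb.
Together with the bass E, this spells E diminished in root position.

E, G, Bb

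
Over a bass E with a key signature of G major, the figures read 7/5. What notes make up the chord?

E, G, B, D

The written figures 7/5 are shorthand for 7/5/3: the 3 is implied.
A third above E in this key is G.
A fifth above E in this key is B.
A seventh above E in this key is D.
Together with the bass E, this spells E minor seventh in root position.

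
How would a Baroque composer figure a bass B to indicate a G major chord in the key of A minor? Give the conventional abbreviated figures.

B is the third of G major, so the chord is in first inversion.
A triad in first inversion is figured 6/3, conventionally abbreviated 6.

6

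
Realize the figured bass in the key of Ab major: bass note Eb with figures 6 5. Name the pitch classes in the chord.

The written figures 6 5 are shorthand for 6/5/3: the 3 is implied.
A third above Eb in this key is G.
A fifth above Eb in this key is Bb.
A sixth above Eb in this key is C.
Together with the bass Eb, this spells C minor seventh in first inversion.

Eb, G, Bb, C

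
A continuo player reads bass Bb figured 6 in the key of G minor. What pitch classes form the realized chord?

Bb, D, G

The written figures 6 are shorthand for 6/3: the 3 is implied.
A third above Bb in this key is D.
A sixth above Bb in this key is G.
Together with the bass Bb, this spells G minor in first inversion.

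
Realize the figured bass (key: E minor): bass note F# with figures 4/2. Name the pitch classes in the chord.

The written figures 4/2 are shorthand for 6/4/2: the 6 is implied.
A second above F# in this key is G.
A fourth above F# in this key is B.
A sixth above F# in this key is D.
Together with the bass F#, this spells G major seventh in third inversion.

F#, G, B, D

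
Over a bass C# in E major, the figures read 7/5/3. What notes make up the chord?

C#, E, G#, B

A third above C# in this key is E.
A fifth above C# in this key is G#.
A seventh above C# in this key is B.
Together with the bass C#, this spells C# minor seventh in root position.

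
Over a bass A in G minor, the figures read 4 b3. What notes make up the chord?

A, Cb, D, F

The written figures 4 b3 are shorthand for 6/4/3: the 6 is implied.
A third above A in this key is C, lowered to Cb by the flat.
A fourth above A in this key is D.
A sixth above A in this key is F.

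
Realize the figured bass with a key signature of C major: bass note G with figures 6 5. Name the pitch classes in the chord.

The written figures 6 5 are shorthand for 6/5/3: the 3 is implied.
A third above G in this key is B.
A fifth above G in this key is D.
A sixth above G in this key is E.
Together with the bass G, this spells E minor seventh in first inversion.

G, B, D, E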